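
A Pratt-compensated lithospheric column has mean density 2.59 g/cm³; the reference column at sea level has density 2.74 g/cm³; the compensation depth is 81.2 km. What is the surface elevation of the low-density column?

4.7 km

ρ_ref D = ρ (D + h) → h = D (ρ_ref − ρ)/ρ.
h = 81.2 km × (2.74 − 2.59)/2.59 = 4.7 km.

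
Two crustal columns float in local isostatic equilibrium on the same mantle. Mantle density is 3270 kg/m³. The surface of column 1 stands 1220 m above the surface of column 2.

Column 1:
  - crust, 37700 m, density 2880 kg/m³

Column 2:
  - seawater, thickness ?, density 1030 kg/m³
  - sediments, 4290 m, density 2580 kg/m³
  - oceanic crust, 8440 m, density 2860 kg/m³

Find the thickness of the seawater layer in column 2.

1920 m

Take the compensation level at the base of the deeper column (depth z_c below the surface of column 1) and equate Σ ρ_i t_i down to z_c; mantle fills any gap and the z_c terms cancel.
Column 1: 37700×2880 + (z_c − 37700)×3270
Column 2: 1220×0 + x×1030 + 4290×2580 + 8440×2860 + (z_c − 1220 − 12730 − x)×3270
The z_c×3270 term appears on both sides and cancels. Collect the known terms of each column as K = Σ(ρt)_known − 3270 × (depth of known layers): K_1 = 108576000 − 3270×37700 = −14703000; K_2 = 35206600 − 3270×(1220 + 12730) = −10409900.
Balance: K_1 = K_2 − x×(3270 − 1030), so x = (K_2 − K_1)/(3270 − 1030) = 4293100/2240 = 1920 m.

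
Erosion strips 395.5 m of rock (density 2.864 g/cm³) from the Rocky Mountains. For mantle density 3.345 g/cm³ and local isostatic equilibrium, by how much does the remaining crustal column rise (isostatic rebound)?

Unloading: uplift u = e ρ_c/ρ_m = 395.5 m × 2.864/3.345 = 339 m.

339 m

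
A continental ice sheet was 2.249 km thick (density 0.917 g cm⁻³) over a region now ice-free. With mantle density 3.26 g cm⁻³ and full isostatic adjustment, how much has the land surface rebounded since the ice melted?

Removing the load lets mantle flow back in; uplift u satisfies ρ_ice t = ρ_m u.
u = t ρ_ice/ρ_m = 2.249 km × 0.917/3.26 = 0.633 km.

0.633 km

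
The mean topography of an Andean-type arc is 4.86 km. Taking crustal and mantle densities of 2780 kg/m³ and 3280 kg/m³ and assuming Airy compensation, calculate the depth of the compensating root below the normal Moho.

Isostatic balance requires: the weight of the topography is balanced by the buoyancy of the root, ρ_c h = (ρ_m − ρ_c) r.
r = h · ρ_c / (ρ_m − ρ_c) = 4.86 km × 2780 / (3280 − 2780) = 27 km.

27 km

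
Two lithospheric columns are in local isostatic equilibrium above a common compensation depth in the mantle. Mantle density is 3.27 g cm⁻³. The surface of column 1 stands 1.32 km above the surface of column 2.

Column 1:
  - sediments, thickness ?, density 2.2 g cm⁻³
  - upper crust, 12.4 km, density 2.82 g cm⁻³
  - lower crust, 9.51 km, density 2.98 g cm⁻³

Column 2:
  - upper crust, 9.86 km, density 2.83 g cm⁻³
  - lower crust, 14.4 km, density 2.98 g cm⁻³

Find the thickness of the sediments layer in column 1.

4.2 km

Take the compensation level at the base of the deeper column (depth z_c below the surface of column 1) and equate Σ ρ_i t_i down to z_c; mantle fills any gap and the z_c terms cancel.
Column 1: x×2.2 + 12.4×2.82 + 9.51×2.98 + (z_c − 21.91 − x)×3.27
Column 2: 1.32×0 + 9.86×2.83 + 14.4×2.98 + (z_c − 1.32 − 24.26)×3.27
The z_c×3.27 term appears on both sides and cancels. Collect the known terms of each column as K = Σ(ρt)_known − 3.27 × (depth of known layers): K_1 = 63.3078 − 3.27×21.91 = −8.3379; K_2 = 70.8158 − 3.27×(1.32 + 24.26) = −12.8308.
Balance: K_1 − x×(3.27 − 2.2) = K_2, so x = (K_1 − K_2)/(3.27 − 2.2) = 4.4929/1.07 = 4.2 km.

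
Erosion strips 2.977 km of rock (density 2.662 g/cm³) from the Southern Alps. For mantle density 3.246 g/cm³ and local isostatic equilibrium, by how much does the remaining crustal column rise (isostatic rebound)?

Unloading: uplift u = e ρ_c/ρ_m = 2.977 km × 2.662/3.246 = 2.44 km.

2.44 km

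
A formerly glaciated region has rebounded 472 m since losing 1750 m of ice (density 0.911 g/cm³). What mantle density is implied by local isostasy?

3.38 g/cm³

ρ_m = ρ_ice t / u = 0.911 × 1750 m/472 m = 3.38 g/cm³.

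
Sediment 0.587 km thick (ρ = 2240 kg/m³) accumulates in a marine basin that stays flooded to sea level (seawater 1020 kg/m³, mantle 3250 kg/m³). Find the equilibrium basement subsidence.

Submarine loading: the sediment displaces seawater, and the subsidence is in turn flooded, so s (ρ_m − ρ_w) = t (ρ_sed − ρ_w).
s = 0.587 km × (2240 − 1020) / (3250 − 1020) = 0.321 km.

0.321 km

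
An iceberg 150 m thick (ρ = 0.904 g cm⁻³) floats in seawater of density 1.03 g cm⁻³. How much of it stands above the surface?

18.3 m

Floating equilibrium: submerged depth d = t ρ_obj/ρ_fluid = 150 m × 0.904/1.03 = 131.7 m.
Freeboard = t − d = 150 m − 131.7 m = 18.3 m.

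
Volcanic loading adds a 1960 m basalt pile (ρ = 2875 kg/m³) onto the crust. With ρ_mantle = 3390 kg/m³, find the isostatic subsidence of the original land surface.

1660 m

Subaerial loading: s = t ρ_load / ρ_m.
s = 1960 m × 2875/3390 = 1660 m.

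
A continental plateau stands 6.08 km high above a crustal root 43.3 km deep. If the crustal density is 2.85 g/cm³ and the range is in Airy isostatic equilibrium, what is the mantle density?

Airy balance: ρ_c h = (ρ_m − ρ_c) r → ρ_m = ρ_c (1 + h/r).
ρ_m = 2.85 × (1 + 6.08 km/43.3 km) = 3.25 g/cm³.

3.25 g/cm³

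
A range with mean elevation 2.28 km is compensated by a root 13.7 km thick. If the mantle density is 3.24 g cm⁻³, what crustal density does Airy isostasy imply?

ρ_c h = (ρ_m − ρ_c) r → ρ_c (h + r) = ρ_m r → ρ_c = ρ_m r / (h + r).
ρ_c = 3.24 × 13.7 km / (2.28 km + 13.7 km) = 2.78 g cm⁻³.

2.78 g cm⁻³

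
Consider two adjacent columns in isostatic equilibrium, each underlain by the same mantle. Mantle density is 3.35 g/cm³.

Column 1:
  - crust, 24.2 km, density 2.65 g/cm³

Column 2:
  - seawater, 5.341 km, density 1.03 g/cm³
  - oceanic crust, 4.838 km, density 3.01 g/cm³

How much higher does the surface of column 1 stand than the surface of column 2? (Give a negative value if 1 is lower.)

0.867 km

For any compensation level in the mantle, the mantle terms cancel and isostasy reduces to e = (Σt_1 − Σt_2) − (Σ(ρt)_1 − Σ(ρt)_2) / ρ_m.
Σt_1 = 24.2 km; Σt_2 = 10.179 km; Σ(ρt)_1 = 64.13; Σ(ρt)_2 = 20.06361 (in km·g/cm³).
e = (24.2 − 10.179) − (64.13 − 20.06361) / 3.35 = 0.867 km.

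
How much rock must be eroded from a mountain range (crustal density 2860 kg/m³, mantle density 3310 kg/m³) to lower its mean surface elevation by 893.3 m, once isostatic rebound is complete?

Net drop Δ = e − u = e − e ρ_c/ρ_m = e (ρ_m − ρ_c)/ρ_m.
e = Δ ρ_m/(ρ_m − ρ_c) = 893.3 m × 3310/450 = 6570 m.

6570 m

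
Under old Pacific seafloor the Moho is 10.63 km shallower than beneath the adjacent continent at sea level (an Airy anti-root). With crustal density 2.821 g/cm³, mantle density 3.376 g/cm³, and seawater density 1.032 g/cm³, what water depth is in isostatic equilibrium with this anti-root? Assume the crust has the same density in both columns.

Replacing a thickness d of crust by seawater at the top must be balanced by replacing crust with mantle at the base: d (ρ_c − ρ_w) = a (ρ_m − ρ_c).
d = a (ρ_m − ρ_c)/(ρ_c − ρ_w) = 10.63 km × 0.555/1.789 = 3.3 km.

3.3 km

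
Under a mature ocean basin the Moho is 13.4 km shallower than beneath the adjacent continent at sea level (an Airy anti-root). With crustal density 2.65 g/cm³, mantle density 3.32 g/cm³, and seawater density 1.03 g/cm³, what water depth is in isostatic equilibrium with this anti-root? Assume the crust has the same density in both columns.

5.54 km

Replacing a thickness d of crust by seawater at the top must be balanced by replacing crust with mantle at the base: d (ρ_c − ρ_w) = a (ρ_m − ρ_c).
d = a (ρ_m − ρ_c)/(ρ_c − ρ_w) = 13.4 km × 0.67/1.62 = 5.54 km.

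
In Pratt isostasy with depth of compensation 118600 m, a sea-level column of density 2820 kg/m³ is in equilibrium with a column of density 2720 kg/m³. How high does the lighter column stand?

4360 m

ρ_ref D = ρ (D + h) → h = D (ρ_ref − ρ)/ρ.
h = 118600 m × (2820 − 2720)/2720 = 4360 m.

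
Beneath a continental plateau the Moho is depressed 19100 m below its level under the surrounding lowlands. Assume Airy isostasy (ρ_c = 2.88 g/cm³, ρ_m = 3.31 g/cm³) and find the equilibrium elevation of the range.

Equating mass per unit area of the two columns: ρ_c h = (ρ_m − ρ_c) r.
h = r (ρ_m − ρ_c) / ρ_c = 19100 m × (3.31 − 2.88) / 2.88 = 2850 m.

2850 m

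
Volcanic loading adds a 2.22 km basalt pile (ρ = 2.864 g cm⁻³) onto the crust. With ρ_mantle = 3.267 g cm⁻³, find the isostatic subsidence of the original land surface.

Subaerial loading: s = t ρ_load / ρ_m.
s = 2.22 km × 2.864/3.267 = 1.95 km.

1.95 km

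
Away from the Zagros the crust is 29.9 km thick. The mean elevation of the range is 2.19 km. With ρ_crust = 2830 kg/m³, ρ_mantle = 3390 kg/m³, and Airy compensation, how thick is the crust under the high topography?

Root depth r = h ρ_c / (ρ_m − ρ_c) = 2.19 km × 2830 / 560 = 11.07 km.
Total thickness = T + h + r = 29.9 km + 2.19 km + 11.07 km = 43.2 km.

43.2 km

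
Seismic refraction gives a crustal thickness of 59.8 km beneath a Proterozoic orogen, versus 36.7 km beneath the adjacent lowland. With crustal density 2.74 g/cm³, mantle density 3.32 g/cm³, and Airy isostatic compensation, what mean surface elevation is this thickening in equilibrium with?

Excess crust Δ = 59.8 km − 36.7 km = 23.1 km, split between elevation h and root r with h + r = Δ.
Airy balance ρ_c h = (ρ_m − ρ_c) r gives r = h ρ_c/(ρ_m − ρ_c), so h (1 + ρ_c/(ρ_m − ρ_c)) = Δ, i.e. h = Δ (ρ_m − ρ_c)/ρ_m.
h = 23.1 km × 0.58/3.32 = 4.04 km.

4.04 km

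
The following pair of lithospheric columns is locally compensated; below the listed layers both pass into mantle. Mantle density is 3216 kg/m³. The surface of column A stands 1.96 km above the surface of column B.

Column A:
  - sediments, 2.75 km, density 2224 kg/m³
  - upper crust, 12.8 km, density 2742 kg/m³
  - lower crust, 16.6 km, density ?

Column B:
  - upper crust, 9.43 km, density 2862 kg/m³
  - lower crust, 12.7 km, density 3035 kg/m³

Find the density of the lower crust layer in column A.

Take the compensation level at the base of the deeper column (depth z_c below the surface of column A) and equate Σ ρ_i t_i down to z_c; mantle fills any gap and the z_c terms cancel.
Column A: 2.75×2224 + 12.8×2742 + 16.6×ρ + (z_c − 32.15)×3216
Column B: 1.96×0 + 9.43×2862 + 12.7×3035 + (z_c − 1.96 − 22.13)×3216
The z_c×3216 term appears on both sides and cancels. Collect the known terms of each column as K = Σ(ρt)_known − 3216 × (depth of known layers): K_A = 41213.6 − 3216×32.15 = −62180.8; K_B = 65533.16 − 3216×(1.96 + 22.13) = −11940.28.
Balance: K_A + 16.6×ρ = K_B, so ρ = (K_B − K_A)/16.6 = 50240.5/16.6 = 3030 kg/m³.

3030 kg/m³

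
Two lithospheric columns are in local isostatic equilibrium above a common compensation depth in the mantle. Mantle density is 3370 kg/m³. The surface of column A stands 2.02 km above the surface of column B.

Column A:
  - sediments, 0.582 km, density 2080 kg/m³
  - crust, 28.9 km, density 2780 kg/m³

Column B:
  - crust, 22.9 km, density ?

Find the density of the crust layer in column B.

2890 kg/m³

Take the compensation level at the base of the deeper column (depth z_c below the surface of column A) and equate Σ ρ_i t_i down to z_c; mantle fills any gap and the z_c terms cancel.
Column A: 0.582×2080 + 28.9×2780 + (z_c − 29.482)×3370
Column B: 2.02×0 + 22.9×ρ + (z_c − 2.02 − 22.9)×3370
The z_c×3370 term appears on both sides and cancels. Collect the known terms of each column as K = Σ(ρt)_known − 3370 × (depth of known layers): K_A = 81552.56 − 3370×29.482 = −17801.78; K_B = 0 − 3370×(2.02 + 22.9) = −83980.4.
Balance: K_A = K_B + 22.9×ρ, so ρ = (K_A − K_B)/22.9 = 66178.6/22.9 = 2890 kg/m³.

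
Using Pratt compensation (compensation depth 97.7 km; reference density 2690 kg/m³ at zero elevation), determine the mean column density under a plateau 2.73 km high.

2620 kg/m³

Pratt balance: ρ_ref D = ρ (D + h).
ρ = ρ_ref D/(D + h) = 2690 × 97.7 km/(97.7 km + 2.73 km) = 2620 kg/m³.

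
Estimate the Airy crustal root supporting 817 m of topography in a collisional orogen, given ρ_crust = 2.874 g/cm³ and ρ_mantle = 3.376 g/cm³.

By Archimedes' principle applied to the lithosphere: the weight of the topography is balanced by the buoyancy of the root, ρ_c h = (ρ_m − ρ_c) r.
r = h · ρ_c / (ρ_m − ρ_c) = 817 m × 2.874 / (3.376 − 2.874) = 4680 m.

4680 m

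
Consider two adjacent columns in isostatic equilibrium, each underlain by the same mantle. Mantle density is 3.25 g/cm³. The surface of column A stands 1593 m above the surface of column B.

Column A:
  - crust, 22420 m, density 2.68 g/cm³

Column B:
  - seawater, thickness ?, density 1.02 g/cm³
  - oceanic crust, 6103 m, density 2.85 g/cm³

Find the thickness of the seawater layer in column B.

Take the compensation level at the base of the deeper column (depth z_c below the surface of column A) and equate Σ ρ_i t_i down to z_c; mantle fills any gap and the z_c terms cancel.
Column A: 22420×2.68 + (z_c − 22420)×3.25
Column B: 1593×0 + x×1.02 + 6103×2.85 + (z_c − 1593 − 6103 − x)×3.25
The z_c×3.25 term appears on both sides and cancels. Collect the known terms of each column as K = Σ(ρt)_known − 3.25 × (depth of known layers): K_A = 60085.6 − 3.25×22420 = −12779.4; K_B = 17393.55 − 3.25×(1593 + 6103) = −7618.45.
Balance: K_A = K_B − x×(3.25 − 1.02), so x = (K_B − K_A)/(3.25 − 1.02) = 5160.95/2.23 = 2310 m.

2310 m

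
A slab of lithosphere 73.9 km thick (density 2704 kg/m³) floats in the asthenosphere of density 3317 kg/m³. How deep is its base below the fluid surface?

60.2 km

Draft d = t ρ_obj/ρ_fluid = 73.9 km × 2704/3317 = 60.2 km.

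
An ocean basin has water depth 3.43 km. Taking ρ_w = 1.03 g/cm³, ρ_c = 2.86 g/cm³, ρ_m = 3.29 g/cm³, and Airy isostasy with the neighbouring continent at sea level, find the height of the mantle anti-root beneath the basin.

14.6 km

By Archimedes' principle applied to the lithosphere: replacing crust with seawater at the top is compensated by replacing crust with mantle at the base: d (ρ_c − ρ_w) = a (ρ_m − ρ_c).
a = d (ρ_c − ρ_w)/(ρ_m − ρ_c) = 3.43 km × 1.83/0.43 = 14.6 km.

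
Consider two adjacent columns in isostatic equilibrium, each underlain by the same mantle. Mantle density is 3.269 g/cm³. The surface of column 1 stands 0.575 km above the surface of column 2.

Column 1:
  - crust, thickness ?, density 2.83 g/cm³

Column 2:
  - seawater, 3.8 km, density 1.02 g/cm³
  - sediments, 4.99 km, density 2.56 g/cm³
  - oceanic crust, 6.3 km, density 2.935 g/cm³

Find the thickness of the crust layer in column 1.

Take the compensation level at the base of the deeper column (depth z_c below the surface of column 1) and equate Σ ρ_i t_i down to z_c; mantle fills any gap and the z_c terms cancel.
Column 1: x×2.83 + (z_c − 0 − x)×3.269
Column 2: 0.575×0 + 3.8×1.02 + 4.99×2.56 + 6.3×2.935 + (z_c − 0.575 − 15.09)×3.269
The z_c×3.269 term appears on both sides and cancels. Collect the known terms of each column as K = Σ(ρt)_known − 3.269 × (depth of known layers): K_1 = 0 − 3.269×0 = 0; K_2 = 35.1409 − 3.269×(0.575 + 15.09) = −16.067985.
Balance: K_1 − x×(3.269 − 2.83) = K_2, so x = (K_1 − K_2)/(3.269 − 2.83) = 16.068/0.439 = 36.6 km.

36.6 km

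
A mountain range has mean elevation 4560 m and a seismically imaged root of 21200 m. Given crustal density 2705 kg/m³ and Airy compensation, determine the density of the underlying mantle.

Airy balance: ρ_c h = (ρ_m − ρ_c) r → ρ_m = ρ_c (1 + h/r).
ρ_m = 2705 × (1 + 4560 m/21200 m) = 3290 kg/m³.

3290 kg/m³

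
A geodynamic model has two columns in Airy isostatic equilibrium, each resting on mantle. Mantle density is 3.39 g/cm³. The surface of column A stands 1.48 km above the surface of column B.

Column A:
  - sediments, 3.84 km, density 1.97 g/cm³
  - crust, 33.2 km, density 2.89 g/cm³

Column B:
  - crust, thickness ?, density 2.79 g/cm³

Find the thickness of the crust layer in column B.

28.4 km

Take the compensation level at the base of the deeper column (depth z_c below the surface of column A) and equate Σ ρ_i t_i down to z_c; mantle fills any gap and the z_c terms cancel.
Column A: 3.84×1.97 + 33.2×2.89 + (z_c − 37.04)×3.39
Column B: 1.48×0 + x×2.79 + (z_c − 1.48 − 0 − x)×3.39
The z_c×3.39 term appears on both sides and cancels. Collect the known terms of each column as K = Σ(ρt)_known − 3.39 × (depth of known layers): K_A = 103.5128 − 3.39×37.04 = −22.0528; K_B = 0 − 3.39×(1.48 + 0) = −5.0172.
Balance: K_A = K_B − x×(3.39 − 2.79), so x = (K_B − K_A)/(3.39 − 2.79) = 17.0356/0.6 = 28.4 km.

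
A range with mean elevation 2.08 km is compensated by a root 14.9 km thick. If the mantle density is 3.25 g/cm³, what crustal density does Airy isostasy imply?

ρ_c h = (ρ_m − ρ_c) r → ρ_c (h + r) = ρ_m r → ρ_c = ρ_m r / (h + r).
ρ_c = 3.25 × 14.9 km / (2.08 km + 14.9 km) = 2.85 g/cm³.

2.85 g/cm³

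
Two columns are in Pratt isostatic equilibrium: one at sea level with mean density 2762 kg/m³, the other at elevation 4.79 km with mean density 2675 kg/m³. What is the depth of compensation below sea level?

ρ_ref D = ρ (D + h) → D (ρ_ref − ρ) = ρ h.
D = ρ h/(ρ_ref − ρ) = 2675 × 4.79 km/(2762 − 2675) = 147 km.

147 km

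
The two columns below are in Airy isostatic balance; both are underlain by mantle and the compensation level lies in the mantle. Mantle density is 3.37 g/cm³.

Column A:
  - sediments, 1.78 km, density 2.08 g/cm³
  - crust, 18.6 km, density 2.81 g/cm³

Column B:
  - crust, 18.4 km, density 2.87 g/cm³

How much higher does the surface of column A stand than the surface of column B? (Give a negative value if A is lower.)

For any compensation level in the mantle, the mantle terms cancel and isostasy reduces to e = (Σt_A − Σt_B) − (Σ(ρt)_A − Σ(ρt)_B) / ρ_m.
Σt_A = 20.38 km; Σt_B = 18.4 km; Σ(ρt)_A = 55.9684; Σ(ρt)_B = 52.808 (in km·g/cm³).
e = (20.38 − 18.4) − (55.9684 − 52.808) / 3.37 = 1.04 km.

1.04 km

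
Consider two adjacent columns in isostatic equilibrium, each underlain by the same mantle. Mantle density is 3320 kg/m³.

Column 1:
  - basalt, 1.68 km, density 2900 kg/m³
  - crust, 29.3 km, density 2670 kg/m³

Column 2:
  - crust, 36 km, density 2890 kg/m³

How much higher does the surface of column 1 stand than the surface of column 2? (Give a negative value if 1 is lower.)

For any compensation level in the mantle, the mantle terms cancel and isostasy reduces to e = (Σt_1 − Σt_2) − (Σ(ρt)_1 − Σ(ρt)_2) / ρ_m.
Σt_1 = 30.98 km; Σt_2 = 36 km; Σ(ρt)_1 = 83103; Σ(ρt)_2 = 104040 (in km·kg/m³).
e = (30.98 − 36) − (83103 − 104040) / 3320 = 1.29 km.

1.29 km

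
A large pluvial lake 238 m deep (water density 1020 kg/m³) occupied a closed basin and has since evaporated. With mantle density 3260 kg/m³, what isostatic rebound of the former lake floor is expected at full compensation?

u = d ρ_w/ρ_m = 238 m × 1020/3260 = 74.5 m.

74.5 m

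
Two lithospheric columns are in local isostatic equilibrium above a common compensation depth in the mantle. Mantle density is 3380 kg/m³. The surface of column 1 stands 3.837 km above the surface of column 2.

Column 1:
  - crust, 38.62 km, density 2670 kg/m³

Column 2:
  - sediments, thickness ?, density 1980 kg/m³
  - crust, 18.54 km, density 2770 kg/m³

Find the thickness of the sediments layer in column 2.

2.24 km

Take the compensation level at the base of the deeper column (depth z_c below the surface of column 1) and equate Σ ρ_i t_i down to z_c; mantle fills any gap and the z_c terms cancel.
Column 1: 38.62×2670 + (z_c − 38.62)×3380
Column 2: 3.837×0 + x×1980 + 18.54×2770 + (z_c − 3.837 − 18.54 − x)×3380
The z_c×3380 term appears on both sides and cancels. Collect the known terms of each column as K = Σ(ρt)_known − 3380 × (depth of known layers): K_1 = 103115.4 − 3380×38.62 = −27420.2; K_2 = 51355.8 − 3380×(3.837 + 18.54) = −24278.46.
Balance: K_1 = K_2 − x×(3380 − 1980), so x = (K_2 − K_1)/(3380 − 1980) = 3141.74/1400 = 2.24 km.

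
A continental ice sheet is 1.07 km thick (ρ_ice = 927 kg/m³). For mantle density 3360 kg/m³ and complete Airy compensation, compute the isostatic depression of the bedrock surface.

0.295 km

Isostatic balance requires: the ice load ρ_ice t is balanced by mantle displaced below, ρ_m s.
s = t ρ_ice / ρ_m = 1.07 km × 927/3360 = 0.295 km.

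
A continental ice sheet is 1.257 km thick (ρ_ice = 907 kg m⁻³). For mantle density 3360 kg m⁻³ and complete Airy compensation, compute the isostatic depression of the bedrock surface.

By Archimedes' principle applied to the lithosphere: the ice load ρ_ice t is balanced by mantle displaced below, ρ_m s.
s = t ρ_ice / ρ_m = 1.257 km × 907/3360 = 0.339 km.

0.339 km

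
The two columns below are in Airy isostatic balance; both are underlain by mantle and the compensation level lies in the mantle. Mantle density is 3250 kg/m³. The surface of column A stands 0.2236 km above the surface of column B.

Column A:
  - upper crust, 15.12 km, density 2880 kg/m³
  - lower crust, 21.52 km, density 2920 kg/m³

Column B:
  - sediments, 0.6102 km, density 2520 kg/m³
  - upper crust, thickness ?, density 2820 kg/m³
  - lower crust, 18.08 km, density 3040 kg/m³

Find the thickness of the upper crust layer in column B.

18 km

Take the compensation level at the base of the deeper column (depth z_c below the surface of column A) and equate Σ ρ_i t_i down to z_c; mantle fills any gap and the z_c terms cancel.
Column A: 15.12×2880 + 21.52×2920 + (z_c − 36.64)×3250
Column B: 0.2236×0 + 0.6102×2520 + x×2820 + 18.08×3040 + (z_c − 0.2236 − 18.6902 − x)×3250
The z_c×3250 term appears on both sides and cancels. Collect the known terms of each column as K = Σ(ρt)_known − 3250 × (depth of known layers): K_A = 106384 − 3250×36.64 = −12696; K_B = 56500.904 − 3250×(0.2236 + 18.6902) = −4968.946.
Balance: K_A = K_B − x×(3250 − 2820), so x = (K_B − K_A)/(3250 − 2820) = 7727.05/430 = 18 km.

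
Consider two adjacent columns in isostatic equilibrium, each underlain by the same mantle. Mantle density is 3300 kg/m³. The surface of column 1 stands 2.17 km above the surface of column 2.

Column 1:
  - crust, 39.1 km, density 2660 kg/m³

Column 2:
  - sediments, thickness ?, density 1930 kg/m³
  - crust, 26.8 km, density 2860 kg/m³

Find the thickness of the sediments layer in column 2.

Take the compensation level at the base of the deeper column (depth z_c below the surface of column 1) and equate Σ ρ_i t_i down to z_c; mantle fills any gap and the z_c terms cancel.
Column 1: 39.1×2660 + (z_c − 39.1)×3300
Column 2: 2.17×0 + x×1930 + 26.8×2860 + (z_c − 2.17 − 26.8 − x)×3300
The z_c×3300 term appears on both sides and cancels. Collect the known terms of each column as K = Σ(ρt)_known − 3300 × (depth of known layers): K_1 = 104006 − 3300×39.1 = −25024; K_2 = 76648 − 3300×(2.17 + 26.8) = −18953.
Balance: K_1 = K_2 − x×(3300 − 1930), so x = (K_2 − K_1)/(3300 − 1930) = 6071/1370 = 4.43 km.

4.43 km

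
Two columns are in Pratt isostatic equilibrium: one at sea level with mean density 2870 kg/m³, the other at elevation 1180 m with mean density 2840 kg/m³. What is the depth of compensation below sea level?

ρ_ref D = ρ (D + h) → D (ρ_ref − ρ) = ρ h.
D = ρ h/(ρ_ref − ρ) = 2840 × 1180 m/(2870 − 2840) = 112000 m.

112000 m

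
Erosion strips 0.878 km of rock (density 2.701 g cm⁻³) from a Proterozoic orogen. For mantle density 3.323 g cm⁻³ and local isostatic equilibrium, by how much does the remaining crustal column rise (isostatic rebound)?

Unloading: uplift u = e ρ_c/ρ_m = 0.878 km × 2.701/3.323 = 0.714 km.

0.714 km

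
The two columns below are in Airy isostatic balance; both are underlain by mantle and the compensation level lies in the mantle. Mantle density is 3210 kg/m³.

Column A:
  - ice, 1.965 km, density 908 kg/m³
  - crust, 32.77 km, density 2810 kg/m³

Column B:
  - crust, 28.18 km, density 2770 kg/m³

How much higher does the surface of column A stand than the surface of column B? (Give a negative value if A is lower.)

For any compensation level in the mantle, the mantle terms cancel and isostasy reduces to e = (Σt_A − Σt_B) − (Σ(ρt)_A − Σ(ρt)_B) / ρ_m.
Σt_A = 34.735 km; Σt_B = 28.18 km; Σ(ρt)_A = 93867.92; Σ(ρt)_B = 78058.6 (in km·kg/m³).
e = (34.735 − 28.18) − (93867.92 − 78058.6) / 3210 = 1.63 km.

1.63 km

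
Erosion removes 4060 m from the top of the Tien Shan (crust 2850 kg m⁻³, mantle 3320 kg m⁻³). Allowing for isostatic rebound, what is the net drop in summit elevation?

575 m

Rebound u = e ρ_c/ρ_m = 4060 m × 2850/3320 = 3485 m.
Net surface drop = e − u = 4060 m − 3485 m = e (ρ_m − ρ_c)/ρ_m = 575 m.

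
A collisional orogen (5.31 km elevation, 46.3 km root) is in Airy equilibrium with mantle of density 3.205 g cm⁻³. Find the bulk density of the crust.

2.88 g cm⁻³

ρ_c h = (ρ_m − ρ_c) r → ρ_c (h + r) = ρ_m r → ρ_c = ρ_m r / (h + r).
ρ_c = 3.205 × 46.3 km / (5.31 km + 46.3 km) = 2.88 g cm⁻³.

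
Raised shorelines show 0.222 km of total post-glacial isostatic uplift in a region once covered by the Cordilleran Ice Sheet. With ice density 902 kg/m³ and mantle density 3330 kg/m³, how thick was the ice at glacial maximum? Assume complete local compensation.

0.82 km

u = t ρ_ice/ρ_m → t = u ρ_m/ρ_ice = 0.222 km × 3330/902 = 0.82 km.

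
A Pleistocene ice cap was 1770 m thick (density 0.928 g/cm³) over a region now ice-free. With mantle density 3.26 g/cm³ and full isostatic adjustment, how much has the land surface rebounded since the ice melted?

Removing the load lets mantle flow back in; uplift u satisfies ρ_ice t = ρ_m u.
u = t ρ_ice/ρ_m = 1770 m × 0.928/3.26 = 504 m.

504 m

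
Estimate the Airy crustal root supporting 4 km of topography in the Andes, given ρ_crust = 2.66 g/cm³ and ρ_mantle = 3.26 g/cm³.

17.7 km

Balancing pressure at the compensation depth: the weight of the topography is balanced by the buoyancy of the root, ρ_c h = (ρ_m − ρ_c) r.
r = h · ρ_c / (ρ_m − ρ_c) = 4 km × 2.66 / (3.26 − 2.66) = 17.7 km.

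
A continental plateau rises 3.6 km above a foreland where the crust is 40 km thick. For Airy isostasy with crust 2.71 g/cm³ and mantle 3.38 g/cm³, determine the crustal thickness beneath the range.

Root depth r = h ρ_c / (ρ_m − ρ_c) = 3.6 km × 2.71 / 0.67 = 14.56 km.
Total thickness = T + h + r = 40 km + 3.6 km + 14.56 km = 58.2 km.

58.2 km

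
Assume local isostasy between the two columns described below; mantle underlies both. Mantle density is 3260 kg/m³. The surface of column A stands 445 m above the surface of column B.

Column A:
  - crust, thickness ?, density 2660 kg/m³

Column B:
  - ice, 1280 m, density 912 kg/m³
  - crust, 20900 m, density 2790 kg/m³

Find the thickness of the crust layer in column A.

Take the compensation level at the base of the deeper column (depth z_c below the surface of column A) and equate Σ ρ_i t_i down to z_c; mantle fills any gap and the z_c terms cancel.
Column A: x×2660 + (z_c − 0 − x)×3260
Column B: 445×0 + 1280×912 + 20900×2790 + (z_c − 445 − 22180)×3260
The z_c×3260 term appears on both sides and cancels. Collect the known terms of each column as K = Σ(ρt)_known − 3260 × (depth of known layers): K_A = 0 − 3260×0 = 0; K_B = 59478360 − 3260×(445 + 22180) = −14279140.
Balance: K_A − x×(3260 − 2660) = K_B, so x = (K_A − K_B)/(3260 − 2660) = 14279100/600 = 23800 m.

23800 m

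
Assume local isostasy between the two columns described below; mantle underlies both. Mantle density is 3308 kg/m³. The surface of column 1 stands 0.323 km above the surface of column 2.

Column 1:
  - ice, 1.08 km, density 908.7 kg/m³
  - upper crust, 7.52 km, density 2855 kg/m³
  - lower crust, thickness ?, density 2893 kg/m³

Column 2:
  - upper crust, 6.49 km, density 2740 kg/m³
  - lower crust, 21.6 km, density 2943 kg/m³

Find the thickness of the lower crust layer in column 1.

Take the compensation level at the base of the deeper column (depth z_c below the surface of column 1) and equate Σ ρ_i t_i down to z_c; mantle fills any gap and the z_c terms cancel.
Column 1: 1.08×908.7 + 7.52×2855 + x×2893 + (z_c − 8.6 − x)×3308
Column 2: 0.323×0 + 6.49×2740 + 21.6×2943 + (z_c − 0.323 − 28.09)×3308
The z_c×3308 term appears on both sides and cancels. Collect the known terms of each column as K = Σ(ρt)_known − 3308 × (depth of known layers): K_1 = 22450.996 − 3308×8.6 = −5997.804; K_2 = 81351.4 − 3308×(0.323 + 28.09) = −12638.804.
Balance: K_1 − x×(3308 − 2893) = K_2, so x = (K_1 − K_2)/(3308 − 2893) = 6641/415 = 16 km.

16 km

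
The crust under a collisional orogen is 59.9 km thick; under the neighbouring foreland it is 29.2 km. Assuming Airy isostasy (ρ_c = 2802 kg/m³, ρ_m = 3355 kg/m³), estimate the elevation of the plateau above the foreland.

5.06 km

Excess crust Δ = 59.9 km − 29.2 km = 30.7 km, split between elevation h and root r with h + r = Δ.
Airy balance ρ_c h = (ρ_m − ρ_c) r gives r = h ρ_c/(ρ_m − ρ_c), so h (1 + ρ_c/(ρ_m − ρ_c)) = Δ, i.e. h = Δ (ρ_m − ρ_c)/ρ_m.
h = 30.7 km × 553/3355 = 5.06 km.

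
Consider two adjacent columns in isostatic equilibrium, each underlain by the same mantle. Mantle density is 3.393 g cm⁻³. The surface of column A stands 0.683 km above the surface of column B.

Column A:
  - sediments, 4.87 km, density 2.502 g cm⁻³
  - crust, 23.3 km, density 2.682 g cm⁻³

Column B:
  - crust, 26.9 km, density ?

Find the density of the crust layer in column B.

2.7 g cm⁻³

Take the compensation level at the base of the deeper column (depth z_c below the surface of column A) and equate Σ ρ_i t_i down to z_c; mantle fills any gap and the z_c terms cancel.
Column A: 4.87×2.502 + 23.3×2.682 + (z_c − 28.17)×3.393
Column B: 0.683×0 + 26.9×ρ + (z_c − 0.683 − 26.9)×3.393
The z_c×3.393 term appears on both sides and cancels. Collect the known terms of each column as K = Σ(ρt)_known − 3.393 × (depth of known layers): K_A = 74.67534 − 3.393×28.17 = −20.90547; K_B = 0 − 3.393×(0.683 + 26.9) = −93.589119.
Balance: K_A = K_B + 26.9×ρ, so ρ = (K_A − K_B)/26.9 = 72.6836/26.9 = 2.7 g cm⁻³.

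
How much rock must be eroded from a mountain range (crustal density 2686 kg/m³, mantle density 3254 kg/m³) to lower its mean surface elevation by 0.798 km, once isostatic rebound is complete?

Net drop Δ = e − u = e − e ρ_c/ρ_m = e (ρ_m − ρ_c)/ρ_m.
e = Δ ρ_m/(ρ_m − ρ_c) = 0.798 km × 3254/568 = 4.57 km.

4.57 km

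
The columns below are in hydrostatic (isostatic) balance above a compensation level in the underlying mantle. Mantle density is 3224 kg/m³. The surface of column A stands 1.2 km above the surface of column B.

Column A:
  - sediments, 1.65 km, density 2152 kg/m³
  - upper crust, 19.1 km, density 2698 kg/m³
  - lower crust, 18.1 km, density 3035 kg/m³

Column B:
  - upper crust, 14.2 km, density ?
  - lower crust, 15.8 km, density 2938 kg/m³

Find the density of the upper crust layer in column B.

Take the compensation level at the base of the deeper column (depth z_c below the surface of column A) and equate Σ ρ_i t_i down to z_c; mantle fills any gap and the z_c terms cancel.
Column A: 1.65×2152 + 19.1×2698 + 18.1×3035 + (z_c − 38.85)×3224
Column B: 1.2×0 + 14.2×ρ + 15.8×2938 + (z_c − 1.2 − 30)×3224
The z_c×3224 term appears on both sides and cancels. Collect the known terms of each column as K = Σ(ρt)_known − 3224 × (depth of known layers): K_A = 110016.1 − 3224×38.85 = −15236.3; K_B = 46420.4 − 3224×(1.2 + 30) = −54168.4.
Balance: K_A = K_B + 14.2×ρ, so ρ = (K_A − K_B)/14.2 = 38932.1/14.2 = 2740 kg/m³.

2740 kg/m³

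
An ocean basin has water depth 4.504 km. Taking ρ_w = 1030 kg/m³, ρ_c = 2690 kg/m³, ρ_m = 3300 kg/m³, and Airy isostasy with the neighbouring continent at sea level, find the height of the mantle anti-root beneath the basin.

12.3 km

Isostatic balance requires: replacing crust with seawater at the top is compensated by replacing crust with mantle at the base: d (ρ_c − ρ_w) = a (ρ_m − ρ_c).
a = d (ρ_c − ρ_w)/(ρ_m − ρ_c) = 4.504 km × 1660/610 = 12.3 km.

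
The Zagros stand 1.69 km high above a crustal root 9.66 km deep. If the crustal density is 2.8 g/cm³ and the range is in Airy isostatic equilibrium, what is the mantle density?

Airy balance: ρ_c h = (ρ_m − ρ_c) r → ρ_m = ρ_c (1 + h/r).
ρ_m = 2.8 × (1 + 1.69 km/9.66 km) = 3.29 g/cm³.

3.29 g/cm³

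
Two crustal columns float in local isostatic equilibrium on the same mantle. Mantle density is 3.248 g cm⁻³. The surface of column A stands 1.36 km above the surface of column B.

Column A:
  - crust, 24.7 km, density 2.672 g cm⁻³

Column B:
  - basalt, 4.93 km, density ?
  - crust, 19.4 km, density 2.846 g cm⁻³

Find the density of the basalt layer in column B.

2.84 g cm⁻³

Take the compensation level at the base of the deeper column (depth z_c below the surface of column A) and equate Σ ρ_i t_i down to z_c; mantle fills any gap and the z_c terms cancel.
Column A: 24.7×2.672 + (z_c − 24.7)×3.248
Column B: 1.36×0 + 4.93×ρ + 19.4×2.846 + (z_c − 1.36 − 24.33)×3.248
The z_c×3.248 term appears on both sides and cancels. Collect the known terms of each column as K = Σ(ρt)_known − 3.248 × (depth of known layers): K_A = 65.9984 − 3.248×24.7 = −14.2272; K_B = 55.2124 − 3.248×(1.36 + 24.33) = −28.22872.
Balance: K_A = K_B + 4.93×ρ, so ρ = (K_A − K_B)/4.93 = 14.0015/4.93 = 2.84 g cm⁻³.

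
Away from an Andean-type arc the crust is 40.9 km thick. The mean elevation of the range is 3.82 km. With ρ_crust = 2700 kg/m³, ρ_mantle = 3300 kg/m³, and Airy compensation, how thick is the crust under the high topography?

Root depth r = h ρ_c / (ρ_m − ρ_c) = 3.82 km × 2700 / 600 = 17.19 km.
Total thickness = T + h + r = 40.9 km + 3.82 km + 17.19 km = 61.9 km.

61.9 km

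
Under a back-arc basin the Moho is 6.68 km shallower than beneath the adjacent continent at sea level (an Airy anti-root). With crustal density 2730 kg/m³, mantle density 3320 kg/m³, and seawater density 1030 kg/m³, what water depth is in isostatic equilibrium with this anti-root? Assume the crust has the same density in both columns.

Replacing a thickness d of crust by seawater at the top must be balanced by replacing crust with mantle at the base: d (ρ_c − ρ_w) = a (ρ_m − ρ_c).
d = a (ρ_m − ρ_c)/(ρ_c − ρ_w) = 6.68 km × 590/1700 = 2.32 km.

2.32 km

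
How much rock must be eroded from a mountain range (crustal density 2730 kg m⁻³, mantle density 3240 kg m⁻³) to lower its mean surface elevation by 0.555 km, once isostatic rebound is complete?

3.53 km

Net drop Δ = e − u = e − e ρ_c/ρ_m = e (ρ_m − ρ_c)/ρ_m.
e = Δ ρ_m/(ρ_m − ρ_c) = 0.555 km × 3240/510 = 3.53 km.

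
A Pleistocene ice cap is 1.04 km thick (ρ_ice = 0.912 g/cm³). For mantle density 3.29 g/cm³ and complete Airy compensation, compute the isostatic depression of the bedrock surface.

0.288 km

In Airy isostatic equilibrium: the ice load ρ_ice t is balanced by mantle displaced below, ρ_m s.
s = t ρ_ice / ρ_m = 1.04 km × 0.912/3.29 = 0.288 km.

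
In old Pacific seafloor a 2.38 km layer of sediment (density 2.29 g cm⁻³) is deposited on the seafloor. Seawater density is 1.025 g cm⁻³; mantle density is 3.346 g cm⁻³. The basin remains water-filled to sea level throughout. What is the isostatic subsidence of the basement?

1.3 km

Submarine loading: the sediment displaces seawater, and the subsidence is in turn flooded, so s (ρ_m − ρ_w) = t (ρ_sed − ρ_w).
s = 2.38 km × (2.29 − 1.025) / (3.346 − 1.025) = 1.3 km.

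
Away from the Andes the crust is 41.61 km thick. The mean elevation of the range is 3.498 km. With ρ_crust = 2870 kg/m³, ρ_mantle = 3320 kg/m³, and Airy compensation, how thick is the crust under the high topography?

Root depth r = h ρ_c / (ρ_m − ρ_c) = 3.498 km × 2870 / 450 = 22.31 km.
Total thickness = T + h + r = 41.61 km + 3.498 km + 22.31 km = 67.4 km.

67.4 km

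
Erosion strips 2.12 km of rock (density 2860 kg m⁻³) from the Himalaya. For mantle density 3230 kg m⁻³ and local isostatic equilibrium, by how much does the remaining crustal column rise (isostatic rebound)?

1.88 km

Unloading: uplift u = e ρ_c/ρ_m = 2.12 km × 2860/3230 = 1.88 km.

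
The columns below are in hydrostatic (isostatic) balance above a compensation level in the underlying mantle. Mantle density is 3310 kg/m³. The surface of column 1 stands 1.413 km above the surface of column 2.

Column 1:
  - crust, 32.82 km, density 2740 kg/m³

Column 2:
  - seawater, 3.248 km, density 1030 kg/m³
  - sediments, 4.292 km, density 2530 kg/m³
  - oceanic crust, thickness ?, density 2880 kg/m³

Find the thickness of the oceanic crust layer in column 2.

7.62 km

Take the compensation level at the base of the deeper column (depth z_c below the surface of column 1) and equate Σ ρ_i t_i down to z_c; mantle fills any gap and the z_c terms cancel.
Column 1: 32.82×2740 + (z_c − 32.82)×3310
Column 2: 1.413×0 + 3.248×1030 + 4.292×2530 + x×2880 + (z_c − 1.413 − 7.54 − x)×3310
The z_c×3310 term appears on both sides and cancels. Collect the known terms of each column as K = Σ(ρt)_known − 3310 × (depth of known layers): K_1 = 89926.8 − 3310×32.82 = −18707.4; K_2 = 14204.2 − 3310×(1.413 + 7.54) = −15430.23.
Balance: K_1 = K_2 − x×(3310 − 2880), so x = (K_2 − K_1)/(3310 − 2880) = 3277.17/430 = 7.62 km.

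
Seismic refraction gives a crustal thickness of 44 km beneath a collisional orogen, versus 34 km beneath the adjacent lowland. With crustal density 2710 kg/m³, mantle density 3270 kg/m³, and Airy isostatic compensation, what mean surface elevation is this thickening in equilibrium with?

1.71 km

Excess crust Δ = 44 km − 34 km = 10 km, split between elevation h and root r with h + r = Δ.
Airy balance ρ_c h = (ρ_m − ρ_c) r gives r = h ρ_c/(ρ_m − ρ_c), so h (1 + ρ_c/(ρ_m − ρ_c)) = Δ, i.e. h = Δ (ρ_m − ρ_c)/ρ_m.
h = 10 km × 560/3270 = 1.71 km.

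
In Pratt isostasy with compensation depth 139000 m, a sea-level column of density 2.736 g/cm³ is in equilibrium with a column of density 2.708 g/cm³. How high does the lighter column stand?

ρ_ref D = ρ (D + h) → h = D (ρ_ref − ρ)/ρ.
h = 139000 m × (2.736 − 2.708)/2.708 = 1440 m.

1440 m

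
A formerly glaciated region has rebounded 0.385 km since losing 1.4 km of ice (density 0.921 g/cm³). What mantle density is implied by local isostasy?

ρ_m = ρ_ice t / u = 0.921 × 1.4 km/0.385 km = 3.35 g/cm³.

3.35 g/cm³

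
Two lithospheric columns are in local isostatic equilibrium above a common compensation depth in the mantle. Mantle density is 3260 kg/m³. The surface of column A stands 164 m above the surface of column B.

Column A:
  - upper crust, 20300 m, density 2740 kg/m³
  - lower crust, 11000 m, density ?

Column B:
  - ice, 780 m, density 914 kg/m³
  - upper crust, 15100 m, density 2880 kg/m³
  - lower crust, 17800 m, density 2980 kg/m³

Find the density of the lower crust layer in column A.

3030 kg/m³

Take the compensation level at the base of the deeper column (depth z_c below the surface of column A) and equate Σ ρ_i t_i down to z_c; mantle fills any gap and the z_c terms cancel.
Column A: 20300×2740 + 11000×ρ + (z_c − 31300)×3260
Column B: 164×0 + 780×914 + 15100×2880 + 17800×2980 + (z_c − 164 − 33680)×3260
The z_c×3260 term appears on both sides and cancels. Collect the known terms of each column as K = Σ(ρt)_known − 3260 × (depth of known layers): K_A = 55622000 − 3260×31300 = −46416000; K_B = 97244920 − 3260×(164 + 33680) = −13086520.
Balance: K_A + 11000×ρ = K_B, so ρ = (K_B − K_A)/11000 = 33329500/11000 = 3030 kg/m³.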